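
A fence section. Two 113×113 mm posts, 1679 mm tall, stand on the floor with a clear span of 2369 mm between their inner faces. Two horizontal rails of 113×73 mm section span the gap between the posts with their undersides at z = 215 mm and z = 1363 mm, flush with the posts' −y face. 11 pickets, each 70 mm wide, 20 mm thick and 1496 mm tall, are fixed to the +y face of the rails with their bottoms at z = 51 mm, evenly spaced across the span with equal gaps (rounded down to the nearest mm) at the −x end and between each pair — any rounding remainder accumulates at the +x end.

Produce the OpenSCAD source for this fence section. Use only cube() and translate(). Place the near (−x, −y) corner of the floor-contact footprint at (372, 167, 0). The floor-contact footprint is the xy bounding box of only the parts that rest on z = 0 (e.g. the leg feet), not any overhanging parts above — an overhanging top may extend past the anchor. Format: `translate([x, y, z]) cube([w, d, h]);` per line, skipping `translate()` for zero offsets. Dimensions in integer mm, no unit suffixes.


translate([372, 167, 0]) cube([113, 113, 1679]);
translate([2854, 167, 0]) cube([113, 113, 1679]);
translate([485, 167, 215]) cube([2369, 113, 73]);
translate([485, 167, 1363]) cube([2369, 113, 73]);
translate([618, 280, 51]) cube([70, 20, 1496]);
translate([821, 280, 51]) cube([70, 20, 1496]);
translate([1024, 280, 51]) cube([70, 20, 1496]);
translate([1227, 280, 51]) cube([70, 20, 1496]);
translate([1430, 280, 51]) cube([70, 20, 1496]);
translate([1633, 280, 51]) cube([70, 20, 1496]);
translate([1836, 280, 51]) cube([70, 20, 1496]);
translate([2039, 280, 51]) cube([70, 20, 1496]);
translate([2242, 280, 51]) cube([70, 20, 1496]);
translate([2445, 280, 51]) cube([70, 20, 1496]);
translate([2648, 280, 51]) cube([70, 20, 1496]);


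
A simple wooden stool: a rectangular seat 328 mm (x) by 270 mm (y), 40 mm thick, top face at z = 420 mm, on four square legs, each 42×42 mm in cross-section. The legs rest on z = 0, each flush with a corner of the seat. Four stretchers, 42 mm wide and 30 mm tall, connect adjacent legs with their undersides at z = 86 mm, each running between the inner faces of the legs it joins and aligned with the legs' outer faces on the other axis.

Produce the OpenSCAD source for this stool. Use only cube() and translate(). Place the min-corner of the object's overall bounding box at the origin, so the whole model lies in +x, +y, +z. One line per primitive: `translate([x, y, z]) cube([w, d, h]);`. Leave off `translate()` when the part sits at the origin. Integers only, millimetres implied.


translate([0, 0, 380]) cube([328, 270, 40]);
cube([42, 42, 380]);
translate([286, 0, 0]) cube([42, 42, 380]);
translate([0, 228, 0]) cube([42, 42, 380]);
translate([286, 228, 0]) cube([42, 42, 380]);
translate([42, 0, 86]) cube([244, 42, 30]);
translate([42, 228, 86]) cube([244, 42, 30]);
translate([0, 42, 86]) cube([42, 186, 30]);
translate([286, 42, 86]) cube([42, 186, 30]);


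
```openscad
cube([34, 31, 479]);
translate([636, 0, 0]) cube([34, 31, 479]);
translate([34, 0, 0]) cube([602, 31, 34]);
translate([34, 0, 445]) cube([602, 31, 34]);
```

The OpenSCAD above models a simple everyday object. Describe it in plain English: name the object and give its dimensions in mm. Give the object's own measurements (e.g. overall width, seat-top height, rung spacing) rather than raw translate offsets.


A rectangular picture frame lying in the x–z plane (depth along y). The opening is 602 mm wide (x) by 411 mm tall (z), surrounded by a border 34 mm wide on all four sides. The frame is 31 mm deep and is made of two full-height vertical stiles with two horizontal rails fitted between them.


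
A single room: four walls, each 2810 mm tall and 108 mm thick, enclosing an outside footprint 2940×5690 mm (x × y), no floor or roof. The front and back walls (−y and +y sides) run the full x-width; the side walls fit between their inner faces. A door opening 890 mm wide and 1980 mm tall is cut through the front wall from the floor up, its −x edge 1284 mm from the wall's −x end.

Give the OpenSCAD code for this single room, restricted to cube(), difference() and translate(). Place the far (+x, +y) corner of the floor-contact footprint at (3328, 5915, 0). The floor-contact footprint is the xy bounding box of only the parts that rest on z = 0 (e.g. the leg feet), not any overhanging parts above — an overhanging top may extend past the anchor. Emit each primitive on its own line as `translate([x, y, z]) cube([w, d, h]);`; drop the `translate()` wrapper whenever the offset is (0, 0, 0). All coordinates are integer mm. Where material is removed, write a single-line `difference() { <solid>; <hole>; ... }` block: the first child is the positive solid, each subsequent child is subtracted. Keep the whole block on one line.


difference() { translate([388, 225, 0]) cube([2940, 108, 2810]); translate([1672, 225, 0]) cube([890, 108, 1980]); }
translate([388, 5807, 0]) cube([2940, 108, 2810]);
translate([388, 333, 0]) cube([108, 5474, 2810]);
translate([3220, 333, 0]) cube([108, 5474, 2810]);


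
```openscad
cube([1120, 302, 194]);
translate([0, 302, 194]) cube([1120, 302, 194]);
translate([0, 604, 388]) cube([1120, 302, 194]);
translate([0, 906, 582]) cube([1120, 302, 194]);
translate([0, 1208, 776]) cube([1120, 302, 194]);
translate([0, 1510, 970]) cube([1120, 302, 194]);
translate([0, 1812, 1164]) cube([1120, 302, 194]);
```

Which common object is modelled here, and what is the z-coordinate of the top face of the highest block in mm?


A staircase. The total rise is 1358 mm.

7 identical blocks, each offset up and back from the previous — a staircase. Each step is 194 mm tall and there are 7 of them, so the total rise is 7 × 194 = 1358 mm.


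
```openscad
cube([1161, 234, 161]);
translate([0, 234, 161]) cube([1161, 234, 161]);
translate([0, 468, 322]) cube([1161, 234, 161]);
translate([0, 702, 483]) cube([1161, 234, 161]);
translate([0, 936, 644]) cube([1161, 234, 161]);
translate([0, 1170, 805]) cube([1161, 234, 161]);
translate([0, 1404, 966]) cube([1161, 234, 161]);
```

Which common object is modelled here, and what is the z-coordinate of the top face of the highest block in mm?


A staircase. The total rise is 1127 mm.

7 identical blocks, each offset up and back from the previous — a staircase. Each step is 161 mm tall and there are 7 of them, so the total rise is 7 × 161 = 1127 mm.


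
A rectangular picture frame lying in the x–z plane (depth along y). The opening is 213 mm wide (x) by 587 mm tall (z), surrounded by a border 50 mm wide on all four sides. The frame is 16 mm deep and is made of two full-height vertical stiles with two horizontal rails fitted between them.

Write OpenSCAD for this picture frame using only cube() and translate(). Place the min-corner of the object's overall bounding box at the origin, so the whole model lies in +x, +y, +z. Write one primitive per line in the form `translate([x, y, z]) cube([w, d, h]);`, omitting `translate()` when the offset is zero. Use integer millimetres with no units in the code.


cube([50, 16, 687]);
translate([263, 0, 0]) cube([50, 16, 687]);
translate([50, 0, 0]) cube([213, 16, 50]);
translate([50, 0, 637]) cube([213, 16, 50]);


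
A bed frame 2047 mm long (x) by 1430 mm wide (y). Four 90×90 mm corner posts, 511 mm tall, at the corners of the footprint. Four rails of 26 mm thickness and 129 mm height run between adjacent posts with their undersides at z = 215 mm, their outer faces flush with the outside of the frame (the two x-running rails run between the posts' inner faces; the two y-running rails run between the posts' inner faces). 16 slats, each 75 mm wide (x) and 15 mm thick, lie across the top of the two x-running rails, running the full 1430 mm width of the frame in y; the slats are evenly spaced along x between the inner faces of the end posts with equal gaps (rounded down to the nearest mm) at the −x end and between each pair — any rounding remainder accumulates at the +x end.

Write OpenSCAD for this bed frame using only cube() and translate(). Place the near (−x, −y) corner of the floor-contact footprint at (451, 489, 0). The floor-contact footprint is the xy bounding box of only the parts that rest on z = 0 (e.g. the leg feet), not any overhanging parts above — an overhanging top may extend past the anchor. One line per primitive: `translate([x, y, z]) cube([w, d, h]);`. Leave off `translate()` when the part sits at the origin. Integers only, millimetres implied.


translate([451, 489, 0]) cube([90, 90, 511]);
translate([451, 1829, 0]) cube([90, 90, 511]);
translate([2408, 489, 0]) cube([90, 90, 511]);
translate([2408, 1829, 0]) cube([90, 90, 511]);
translate([541, 489, 215]) cube([1867, 26, 129]);
translate([541, 1893, 215]) cube([1867, 26, 129]);
translate([451, 579, 215]) cube([26, 1250, 129]);
translate([2472, 579, 215]) cube([26, 1250, 129]);
translate([580, 489, 344]) cube([75, 1430, 15]);
translate([694, 489, 344]) cube([75, 1430, 15]);
translate([808, 489, 344]) cube([75, 1430, 15]);
translate([922, 489, 344]) cube([75, 1430, 15]);
translate([1036, 489, 344]) cube([75, 1430, 15]);
translate([1150, 489, 344]) cube([75, 1430, 15]);
translate([1264, 489, 344]) cube([75, 1430, 15]);
translate([1378, 489, 344]) cube([75, 1430, 15]);
translate([1492, 489, 344]) cube([75, 1430, 15]);
translate([1606, 489, 344]) cube([75, 1430, 15]);
translate([1720, 489, 344]) cube([75, 1430, 15]);
translate([1834, 489, 344]) cube([75, 1430, 15]);
translate([1948, 489, 344]) cube([75, 1430, 15]);
translate([2062, 489, 344]) cube([75, 1430, 15]);
translate([2176, 489, 344]) cube([75, 1430, 15]);
translate([2290, 489, 344]) cube([75, 1430, 15]);


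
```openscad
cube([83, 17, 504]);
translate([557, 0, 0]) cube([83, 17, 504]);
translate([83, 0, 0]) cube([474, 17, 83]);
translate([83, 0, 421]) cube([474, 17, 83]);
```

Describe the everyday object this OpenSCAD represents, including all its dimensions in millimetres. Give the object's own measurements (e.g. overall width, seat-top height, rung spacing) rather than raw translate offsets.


A rectangular picture frame lying in the x–z plane (depth along y). The opening is 474 mm wide (x) by 338 mm tall (z), surrounded by a border 83 mm wide on all four sides. The frame is 17 mm deep and is made of two full-height vertical stiles with two horizontal rails fitted between them.


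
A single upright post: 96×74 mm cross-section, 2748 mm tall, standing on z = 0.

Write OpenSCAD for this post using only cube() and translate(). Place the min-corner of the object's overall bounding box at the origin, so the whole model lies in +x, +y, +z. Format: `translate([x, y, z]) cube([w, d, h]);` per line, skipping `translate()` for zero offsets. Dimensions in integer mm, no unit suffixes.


cube([96, 74, 2748]);


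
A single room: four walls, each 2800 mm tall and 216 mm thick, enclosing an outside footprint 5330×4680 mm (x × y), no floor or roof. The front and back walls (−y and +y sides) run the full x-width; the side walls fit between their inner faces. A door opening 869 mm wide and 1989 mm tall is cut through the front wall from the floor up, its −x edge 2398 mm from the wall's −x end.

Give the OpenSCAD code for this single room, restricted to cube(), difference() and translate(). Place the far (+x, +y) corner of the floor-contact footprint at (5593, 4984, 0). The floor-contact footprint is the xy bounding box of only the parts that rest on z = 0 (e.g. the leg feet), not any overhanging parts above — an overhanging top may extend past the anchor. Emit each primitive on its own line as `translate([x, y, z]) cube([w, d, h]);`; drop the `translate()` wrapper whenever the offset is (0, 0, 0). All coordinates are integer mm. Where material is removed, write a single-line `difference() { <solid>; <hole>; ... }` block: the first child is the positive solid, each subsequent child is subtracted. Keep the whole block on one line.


difference() { translate([263, 304, 0]) cube([5330, 216, 2800]); translate([2661, 304, 0]) cube([869, 216, 1989]); }
translate([263, 4768, 0]) cube([5330, 216, 2800]);
translate([263, 520, 0]) cube([216, 4248, 2800]);
translate([5377, 520, 0]) cube([216, 4248, 2800]);


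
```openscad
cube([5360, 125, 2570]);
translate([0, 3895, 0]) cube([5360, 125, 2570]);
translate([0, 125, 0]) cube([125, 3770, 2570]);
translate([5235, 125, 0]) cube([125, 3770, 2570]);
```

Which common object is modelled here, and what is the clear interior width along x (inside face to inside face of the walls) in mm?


A house (or room) frame. The interior width is 5110 mm.

Four 2570 mm walls enclosing a rectangle with no floor or roof — a room or house frame. Outside width is 5360 mm and wall thickness is 125 mm, so the interior width is 5360 − 2 × 125 = 5110 mm.


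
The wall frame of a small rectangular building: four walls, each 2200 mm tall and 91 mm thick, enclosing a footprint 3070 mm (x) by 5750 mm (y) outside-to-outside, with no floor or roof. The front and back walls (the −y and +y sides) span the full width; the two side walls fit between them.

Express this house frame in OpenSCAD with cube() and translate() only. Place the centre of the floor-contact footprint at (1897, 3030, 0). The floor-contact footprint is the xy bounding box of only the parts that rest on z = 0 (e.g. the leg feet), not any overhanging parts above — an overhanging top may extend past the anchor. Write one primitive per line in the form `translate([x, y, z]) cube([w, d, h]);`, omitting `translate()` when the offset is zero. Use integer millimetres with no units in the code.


translate([362, 155, 0]) cube([3070, 91, 2200]);
translate([362, 5814, 0]) cube([3070, 91, 2200]);
translate([362, 246, 0]) cube([91, 5568, 2200]);
translate([3341, 246, 0]) cube([91, 5568, 2200]);


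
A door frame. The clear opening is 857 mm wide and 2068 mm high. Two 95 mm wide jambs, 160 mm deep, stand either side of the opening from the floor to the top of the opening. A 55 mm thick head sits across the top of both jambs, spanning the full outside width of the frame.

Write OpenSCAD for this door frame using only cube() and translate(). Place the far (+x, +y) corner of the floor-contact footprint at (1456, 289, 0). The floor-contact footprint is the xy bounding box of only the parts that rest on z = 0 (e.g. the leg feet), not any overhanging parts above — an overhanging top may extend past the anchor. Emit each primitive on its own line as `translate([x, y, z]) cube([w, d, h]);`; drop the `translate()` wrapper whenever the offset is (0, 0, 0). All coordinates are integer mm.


translate([409, 129, 0]) cube([95, 160, 2068]);
translate([1361, 129, 0]) cube([95, 160, 2068]);
translate([409, 129, 2068]) cube([1047, 160, 55]);


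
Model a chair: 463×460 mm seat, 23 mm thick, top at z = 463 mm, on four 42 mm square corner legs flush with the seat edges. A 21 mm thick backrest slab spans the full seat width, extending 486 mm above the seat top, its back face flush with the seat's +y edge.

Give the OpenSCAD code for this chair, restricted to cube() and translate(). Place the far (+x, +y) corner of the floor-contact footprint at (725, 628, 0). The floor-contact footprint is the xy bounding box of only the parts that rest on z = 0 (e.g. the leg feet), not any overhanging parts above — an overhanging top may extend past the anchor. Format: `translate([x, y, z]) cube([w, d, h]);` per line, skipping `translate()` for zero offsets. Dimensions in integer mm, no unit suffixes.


// leg_h = 463 - 23 = 440
translate([262, 168, 440]) cube([463, 460, 23]);
translate([262, 168, 0]) cube([42, 42, 440]);
translate([683, 168, 0]) cube([42, 42, 440]);
translate([262, 586, 0]) cube([42, 42, 440]);
translate([683, 586, 0]) cube([42, 42, 440]);
translate([262, 607, 463]) cube([463, 21, 486]);


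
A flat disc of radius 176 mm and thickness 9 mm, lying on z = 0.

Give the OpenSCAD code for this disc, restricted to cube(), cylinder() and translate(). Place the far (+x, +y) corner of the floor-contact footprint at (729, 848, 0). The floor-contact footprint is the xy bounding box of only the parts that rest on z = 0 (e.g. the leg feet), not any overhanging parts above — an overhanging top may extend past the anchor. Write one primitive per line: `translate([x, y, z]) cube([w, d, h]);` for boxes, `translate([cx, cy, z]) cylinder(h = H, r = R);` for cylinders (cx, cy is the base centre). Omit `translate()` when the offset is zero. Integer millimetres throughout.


translate([553, 672, 0]) cylinder(h = 9, r = 176);


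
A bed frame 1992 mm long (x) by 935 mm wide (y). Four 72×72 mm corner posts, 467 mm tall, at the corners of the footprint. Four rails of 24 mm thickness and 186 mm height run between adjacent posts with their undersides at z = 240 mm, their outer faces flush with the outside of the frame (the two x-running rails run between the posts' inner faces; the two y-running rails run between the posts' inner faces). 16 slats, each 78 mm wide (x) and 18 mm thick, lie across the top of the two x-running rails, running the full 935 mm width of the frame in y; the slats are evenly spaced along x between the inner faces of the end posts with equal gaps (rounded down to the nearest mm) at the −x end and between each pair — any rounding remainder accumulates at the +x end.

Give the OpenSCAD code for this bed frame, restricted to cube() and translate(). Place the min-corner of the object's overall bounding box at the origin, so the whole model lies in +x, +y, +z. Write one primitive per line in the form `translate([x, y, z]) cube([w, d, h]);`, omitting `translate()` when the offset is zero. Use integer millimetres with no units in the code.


cube([72, 72, 467]);
translate([0, 863, 0]) cube([72, 72, 467]);
translate([1920, 0, 0]) cube([72, 72, 467]);
translate([1920, 863, 0]) cube([72, 72, 467]);
translate([72, 0, 240]) cube([1848, 24, 186]);
translate([72, 911, 240]) cube([1848, 24, 186]);
translate([0, 72, 240]) cube([24, 791, 186]);
translate([1968, 72, 240]) cube([24, 791, 186]);
translate([107, 0, 426]) cube([78, 935, 18]);
translate([220, 0, 426]) cube([78, 935, 18]);
translate([333, 0, 426]) cube([78, 935, 18]);
translate([446, 0, 426]) cube([78, 935, 18]);
translate([559, 0, 426]) cube([78, 935, 18]);
translate([672, 0, 426]) cube([78, 935, 18]);
translate([785, 0, 426]) cube([78, 935, 18]);
translate([898, 0, 426]) cube([78, 935, 18]);
translate([1011, 0, 426]) cube([78, 935, 18]);
translate([1124, 0, 426]) cube([78, 935, 18]);
translate([1237, 0, 426]) cube([78, 935, 18]);
translate([1350, 0, 426]) cube([78, 935, 18]);
translate([1463, 0, 426]) cube([78, 935, 18]);
translate([1576, 0, 426]) cube([78, 935, 18]);
translate([1689, 0, 426]) cube([78, 935, 18]);
translate([1802, 0, 426]) cube([78, 935, 18]);


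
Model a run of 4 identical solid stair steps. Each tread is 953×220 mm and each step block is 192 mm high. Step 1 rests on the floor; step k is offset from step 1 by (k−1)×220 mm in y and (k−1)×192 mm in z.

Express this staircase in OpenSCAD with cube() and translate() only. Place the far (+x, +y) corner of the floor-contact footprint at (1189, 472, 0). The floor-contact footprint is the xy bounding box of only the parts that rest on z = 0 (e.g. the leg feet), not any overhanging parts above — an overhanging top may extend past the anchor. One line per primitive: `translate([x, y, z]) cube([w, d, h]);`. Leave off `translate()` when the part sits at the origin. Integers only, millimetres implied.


translate([236, 252, 0]) cube([953, 220, 192]);
translate([236, 472, 192]) cube([953, 220, 192]);
translate([236, 692, 384]) cube([953, 220, 192]);
translate([236, 912, 576]) cube([953, 220, 192]);


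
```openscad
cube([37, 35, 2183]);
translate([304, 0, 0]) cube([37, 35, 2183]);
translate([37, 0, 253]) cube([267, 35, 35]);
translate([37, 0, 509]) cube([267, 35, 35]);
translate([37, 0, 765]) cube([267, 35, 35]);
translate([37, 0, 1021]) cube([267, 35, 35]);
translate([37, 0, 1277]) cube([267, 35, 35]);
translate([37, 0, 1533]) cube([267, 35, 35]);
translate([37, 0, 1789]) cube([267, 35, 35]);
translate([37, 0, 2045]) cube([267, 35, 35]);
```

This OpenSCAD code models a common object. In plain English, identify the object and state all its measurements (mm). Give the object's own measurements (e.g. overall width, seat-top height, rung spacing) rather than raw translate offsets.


A straight ladder. Two 37×35 mm vertical rails, 2183 mm tall, stand 341 mm apart (outside-to-outside) with their front faces coplanar on the −y side. 8 rungs, each 35 mm deep and 35 mm tall, span between the inner faces of the rails, front faces flush with the rails. The lowest rung's underside is at z = 253 mm and rungs are spaced 256 mm apart (underside to underside).


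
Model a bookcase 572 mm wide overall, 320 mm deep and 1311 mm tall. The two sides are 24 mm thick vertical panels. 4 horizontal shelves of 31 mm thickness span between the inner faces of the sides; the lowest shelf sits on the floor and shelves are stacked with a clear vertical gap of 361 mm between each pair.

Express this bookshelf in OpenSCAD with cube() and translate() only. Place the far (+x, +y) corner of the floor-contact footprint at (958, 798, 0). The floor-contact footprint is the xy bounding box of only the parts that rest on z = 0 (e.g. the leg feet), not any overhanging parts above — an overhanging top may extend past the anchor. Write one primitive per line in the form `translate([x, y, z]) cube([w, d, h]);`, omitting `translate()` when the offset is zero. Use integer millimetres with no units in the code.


translate([386, 478, 0]) cube([24, 320, 1311]);
translate([934, 478, 0]) cube([24, 320, 1311]);
translate([410, 478, 0]) cube([524, 320, 31]);
translate([410, 478, 392]) cube([524, 320, 31]);
translate([410, 478, 784]) cube([524, 320, 31]);
translate([410, 478, 1176]) cube([524, 320, 31]);


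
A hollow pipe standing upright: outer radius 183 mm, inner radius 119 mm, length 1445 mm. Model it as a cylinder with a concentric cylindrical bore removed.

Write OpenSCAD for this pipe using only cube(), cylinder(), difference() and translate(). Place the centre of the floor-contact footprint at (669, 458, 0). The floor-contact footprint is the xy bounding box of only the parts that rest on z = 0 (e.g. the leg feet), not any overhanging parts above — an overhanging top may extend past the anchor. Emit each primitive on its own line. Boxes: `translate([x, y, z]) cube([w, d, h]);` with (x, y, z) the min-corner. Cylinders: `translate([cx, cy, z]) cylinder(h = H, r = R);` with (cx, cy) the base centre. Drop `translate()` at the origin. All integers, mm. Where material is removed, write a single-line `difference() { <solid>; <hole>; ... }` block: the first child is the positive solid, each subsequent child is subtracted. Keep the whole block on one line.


difference() { translate([669, 458, 0]) cylinder(h = 1445, r = 183); translate([669, 458, 0]) cylinder(h = 1445, r = 119); }


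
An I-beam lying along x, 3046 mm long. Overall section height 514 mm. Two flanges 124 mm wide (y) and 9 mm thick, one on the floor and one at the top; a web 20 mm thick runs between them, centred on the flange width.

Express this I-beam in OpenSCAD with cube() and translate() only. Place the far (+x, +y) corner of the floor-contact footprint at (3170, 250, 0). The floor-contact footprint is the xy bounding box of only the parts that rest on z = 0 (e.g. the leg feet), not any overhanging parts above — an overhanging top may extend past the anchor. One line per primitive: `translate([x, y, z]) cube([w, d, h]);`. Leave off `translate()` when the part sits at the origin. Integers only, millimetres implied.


translate([124, 126, 0]) cube([3046, 124, 9]);
translate([124, 178, 9]) cube([3046, 20, 496]);
translate([124, 126, 505]) cube([3046, 124, 9]);


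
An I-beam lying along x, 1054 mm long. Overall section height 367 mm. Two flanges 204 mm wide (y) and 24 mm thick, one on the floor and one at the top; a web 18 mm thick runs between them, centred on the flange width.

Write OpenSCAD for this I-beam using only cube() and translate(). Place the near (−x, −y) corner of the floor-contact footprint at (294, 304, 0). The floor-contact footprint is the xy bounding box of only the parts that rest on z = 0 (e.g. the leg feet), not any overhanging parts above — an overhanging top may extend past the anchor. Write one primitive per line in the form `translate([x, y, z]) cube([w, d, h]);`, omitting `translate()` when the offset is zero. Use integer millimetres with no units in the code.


translate([294, 304, 0]) cube([1054, 204, 24]);
translate([294, 397, 24]) cube([1054, 18, 319]);
translate([294, 304, 343]) cube([1054, 204, 24]);


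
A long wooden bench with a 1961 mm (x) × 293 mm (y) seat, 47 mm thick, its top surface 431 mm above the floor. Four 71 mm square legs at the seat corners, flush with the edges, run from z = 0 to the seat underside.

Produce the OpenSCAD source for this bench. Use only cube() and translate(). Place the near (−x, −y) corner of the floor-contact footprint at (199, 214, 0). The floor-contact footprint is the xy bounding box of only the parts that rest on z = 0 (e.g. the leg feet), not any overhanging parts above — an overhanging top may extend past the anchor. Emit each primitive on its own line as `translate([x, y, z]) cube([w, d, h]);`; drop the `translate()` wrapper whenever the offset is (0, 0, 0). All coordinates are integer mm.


// leg_h = 431 − 47 = 384
translate([199, 214, 384]) cube([1961, 293, 47]);
translate([199, 214, 0]) cube([71, 71, 384]);
translate([199, 436, 0]) cube([71, 71, 384]);
translate([2089, 214, 0]) cube([71, 71, 384]);
translate([2089, 436, 0]) cube([71, 71, 384]);


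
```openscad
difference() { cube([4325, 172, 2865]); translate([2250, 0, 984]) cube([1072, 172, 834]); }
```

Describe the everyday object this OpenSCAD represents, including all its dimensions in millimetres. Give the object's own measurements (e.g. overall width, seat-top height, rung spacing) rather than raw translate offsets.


A wall 4325 mm long (x), 172 mm thick (y), 2865 mm tall, with a rectangular window opening cut through it. The opening is 1072 mm wide and 834 mm tall; its sill is at z = 984 mm and its near (−x) edge is 2250 mm from the wall's −x end. The opening passes through the full wall thickness.


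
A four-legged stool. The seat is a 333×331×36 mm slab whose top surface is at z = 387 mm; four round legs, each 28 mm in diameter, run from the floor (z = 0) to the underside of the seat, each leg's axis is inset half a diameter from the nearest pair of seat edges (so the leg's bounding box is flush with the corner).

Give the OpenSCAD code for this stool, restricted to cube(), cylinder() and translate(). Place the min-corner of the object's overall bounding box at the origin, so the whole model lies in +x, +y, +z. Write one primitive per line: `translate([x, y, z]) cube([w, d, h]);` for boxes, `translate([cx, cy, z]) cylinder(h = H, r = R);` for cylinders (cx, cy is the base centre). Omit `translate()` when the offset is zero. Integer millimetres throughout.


translate([0, 0, 351]) cube([333, 331, 36]);
translate([14, 14, 0]) cylinder(h = 351, r = 14);
translate([319, 14, 0]) cylinder(h = 351, r = 14);
translate([14, 317, 0]) cylinder(h = 351, r = 14);
translate([319, 317, 0]) cylinder(h = 351, r = 14);


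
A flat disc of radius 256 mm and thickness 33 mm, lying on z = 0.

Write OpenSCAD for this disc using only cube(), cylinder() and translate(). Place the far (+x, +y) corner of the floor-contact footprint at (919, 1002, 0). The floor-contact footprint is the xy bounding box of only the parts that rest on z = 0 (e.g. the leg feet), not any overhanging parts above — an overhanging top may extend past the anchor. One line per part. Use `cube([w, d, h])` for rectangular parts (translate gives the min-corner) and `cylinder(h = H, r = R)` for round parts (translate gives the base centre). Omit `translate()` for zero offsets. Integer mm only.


translate([663, 746, 0]) cylinder(h = 33, r = 256);


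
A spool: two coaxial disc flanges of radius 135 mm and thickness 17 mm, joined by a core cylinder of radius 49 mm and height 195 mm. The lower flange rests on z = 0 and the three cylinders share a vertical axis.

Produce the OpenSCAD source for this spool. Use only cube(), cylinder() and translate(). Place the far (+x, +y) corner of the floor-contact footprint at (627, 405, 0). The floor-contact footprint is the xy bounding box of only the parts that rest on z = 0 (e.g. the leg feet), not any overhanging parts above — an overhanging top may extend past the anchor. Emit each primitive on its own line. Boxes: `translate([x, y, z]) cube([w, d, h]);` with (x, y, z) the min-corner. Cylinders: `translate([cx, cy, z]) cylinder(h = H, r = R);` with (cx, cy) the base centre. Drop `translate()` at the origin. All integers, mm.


translate([492, 270, 0]) cylinder(h = 17, r = 135);
translate([492, 270, 17]) cylinder(h = 195, r = 49);
translate([492, 270, 212]) cylinder(h = 17, r = 135);


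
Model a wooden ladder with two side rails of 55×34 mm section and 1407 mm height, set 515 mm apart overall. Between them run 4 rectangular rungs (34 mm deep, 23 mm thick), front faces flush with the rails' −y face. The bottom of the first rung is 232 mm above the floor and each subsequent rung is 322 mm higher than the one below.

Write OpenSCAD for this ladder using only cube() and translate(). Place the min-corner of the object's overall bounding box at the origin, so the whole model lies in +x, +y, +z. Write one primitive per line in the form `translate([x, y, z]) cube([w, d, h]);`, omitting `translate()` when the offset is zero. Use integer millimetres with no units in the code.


cube([55, 34, 1407]);
translate([460, 0, 0]) cube([55, 34, 1407]);
translate([55, 0, 232]) cube([405, 34, 23]);
translate([55, 0, 554]) cube([405, 34, 23]);
translate([55, 0, 876]) cube([405, 34, 23]);
translate([55, 0, 1198]) cube([405, 34, 23]);


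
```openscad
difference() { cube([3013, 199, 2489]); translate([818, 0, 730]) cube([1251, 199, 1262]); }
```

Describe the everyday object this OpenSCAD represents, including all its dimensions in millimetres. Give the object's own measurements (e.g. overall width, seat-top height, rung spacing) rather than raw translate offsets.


A wall 3013 mm long (x), 199 mm thick (y), 2489 mm tall, with a rectangular window opening cut through it. The opening is 1251 mm wide and 1262 mm tall; its sill is at z = 730 mm and its near (−x) edge is 818 mm from the wall's −x end. The opening passes through the full wall thickness.


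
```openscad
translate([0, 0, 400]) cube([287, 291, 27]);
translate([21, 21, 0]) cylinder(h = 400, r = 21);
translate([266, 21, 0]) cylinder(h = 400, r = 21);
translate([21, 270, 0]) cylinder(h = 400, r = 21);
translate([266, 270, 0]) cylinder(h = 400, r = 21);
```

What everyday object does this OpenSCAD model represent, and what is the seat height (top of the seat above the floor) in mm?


A stool. The seat height is 427 mm.

A 287×291×27 slab at z = 400 on four corner cylinders — a stool. The seat top is 400 + 27 = 427 mm.


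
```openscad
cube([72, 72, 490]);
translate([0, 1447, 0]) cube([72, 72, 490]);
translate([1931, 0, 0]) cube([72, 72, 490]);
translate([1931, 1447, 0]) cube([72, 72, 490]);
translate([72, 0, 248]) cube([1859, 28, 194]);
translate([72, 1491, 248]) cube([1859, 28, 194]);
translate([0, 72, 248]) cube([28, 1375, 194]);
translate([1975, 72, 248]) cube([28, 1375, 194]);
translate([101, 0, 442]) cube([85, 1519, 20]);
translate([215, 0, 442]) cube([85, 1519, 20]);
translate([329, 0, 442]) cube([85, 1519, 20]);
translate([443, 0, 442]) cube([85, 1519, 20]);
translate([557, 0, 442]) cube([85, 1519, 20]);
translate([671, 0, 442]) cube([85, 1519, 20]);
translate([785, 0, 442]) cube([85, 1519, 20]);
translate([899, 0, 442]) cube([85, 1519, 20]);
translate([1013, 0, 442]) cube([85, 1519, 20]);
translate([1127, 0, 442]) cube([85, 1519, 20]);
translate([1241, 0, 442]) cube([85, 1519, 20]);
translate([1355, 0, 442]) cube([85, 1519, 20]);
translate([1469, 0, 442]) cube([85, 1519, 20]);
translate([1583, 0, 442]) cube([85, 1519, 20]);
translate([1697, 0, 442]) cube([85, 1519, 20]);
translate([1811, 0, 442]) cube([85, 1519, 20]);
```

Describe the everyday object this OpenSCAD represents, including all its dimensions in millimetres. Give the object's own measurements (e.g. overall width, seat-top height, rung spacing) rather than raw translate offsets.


A bed frame 2003 mm long (x) by 1519 mm wide (y). Four 72×72 mm corner posts, 490 mm tall, at the corners of the footprint. Four rails of 28 mm thickness and 194 mm height run between adjacent posts with their undersides at z = 248 mm, their outer faces flush with the outside of the frame (the two x-running rails run between the posts' inner faces; the two y-running rails run between the posts' inner faces). 16 slats, each 85 mm wide (x) and 20 mm thick, lie across the top of the two x-running rails, running the full 1519 mm width of the frame in y; along x they sit between the end posts with a 29 mm gap after the −x posts and between neighbouring slats, leaving 35 mm before the +x posts.


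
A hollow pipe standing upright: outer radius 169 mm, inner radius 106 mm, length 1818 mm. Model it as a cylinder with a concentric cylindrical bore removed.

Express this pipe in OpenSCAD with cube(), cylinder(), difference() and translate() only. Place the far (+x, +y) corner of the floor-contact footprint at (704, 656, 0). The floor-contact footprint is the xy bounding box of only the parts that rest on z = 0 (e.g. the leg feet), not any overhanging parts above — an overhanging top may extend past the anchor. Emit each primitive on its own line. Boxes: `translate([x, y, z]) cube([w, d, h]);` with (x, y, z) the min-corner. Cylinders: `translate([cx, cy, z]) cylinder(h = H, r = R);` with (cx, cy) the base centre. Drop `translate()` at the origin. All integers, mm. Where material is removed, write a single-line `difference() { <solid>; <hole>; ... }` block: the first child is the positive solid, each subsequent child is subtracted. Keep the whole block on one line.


difference() { translate([535, 487, 0]) cylinder(h = 1818, r = 169); translate([535, 487, 0]) cylinder(h = 1818, r = 106); }


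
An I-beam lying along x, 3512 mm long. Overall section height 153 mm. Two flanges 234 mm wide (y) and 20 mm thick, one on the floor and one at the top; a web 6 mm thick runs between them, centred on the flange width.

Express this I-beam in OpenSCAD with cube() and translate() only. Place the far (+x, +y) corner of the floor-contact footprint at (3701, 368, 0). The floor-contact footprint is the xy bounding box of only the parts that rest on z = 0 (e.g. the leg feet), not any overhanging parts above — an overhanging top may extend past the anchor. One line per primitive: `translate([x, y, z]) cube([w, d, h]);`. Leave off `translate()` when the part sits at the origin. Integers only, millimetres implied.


translate([189, 134, 0]) cube([3512, 234, 20]);
translate([189, 248, 20]) cube([3512, 6, 113]);
translate([189, 134, 133]) cube([3512, 234, 20]);


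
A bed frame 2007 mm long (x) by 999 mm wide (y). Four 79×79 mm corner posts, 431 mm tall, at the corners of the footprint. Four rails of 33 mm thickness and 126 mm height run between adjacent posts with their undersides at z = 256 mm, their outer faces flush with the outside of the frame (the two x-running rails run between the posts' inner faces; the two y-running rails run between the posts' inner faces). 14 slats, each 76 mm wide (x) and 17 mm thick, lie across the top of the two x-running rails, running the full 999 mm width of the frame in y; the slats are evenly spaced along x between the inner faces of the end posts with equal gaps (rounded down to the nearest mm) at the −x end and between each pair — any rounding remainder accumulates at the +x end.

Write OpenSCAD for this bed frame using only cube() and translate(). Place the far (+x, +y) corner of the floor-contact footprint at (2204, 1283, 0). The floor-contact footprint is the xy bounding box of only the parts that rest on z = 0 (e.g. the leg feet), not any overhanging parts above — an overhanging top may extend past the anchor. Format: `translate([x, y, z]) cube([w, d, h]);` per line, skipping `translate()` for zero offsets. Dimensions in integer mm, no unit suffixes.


// slat z = rail_z + rail_h = 256 + 126 = 382
// slat gap = ⌊(1849 − 14·76) / 15⌋ = 52
translate([197, 284, 0]) cube([79, 79, 431]);
translate([197, 1204, 0]) cube([79, 79, 431]);
translate([2125, 284, 0]) cube([79, 79, 431]);
translate([2125, 1204, 0]) cube([79, 79, 431]);
translate([276, 284, 256]) cube([1849, 33, 126]);
translate([276, 1250, 256]) cube([1849, 33, 126]);
translate([197, 363, 256]) cube([33, 841, 126]);
translate([2171, 363, 256]) cube([33, 841, 126]);
translate([328, 284, 382]) cube([76, 999, 17]);
translate([456, 284, 382]) cube([76, 999, 17]);
translate([584, 284, 382]) cube([76, 999, 17]);
translate([712, 284, 382]) cube([76, 999, 17]);
translate([840, 284, 382]) cube([76, 999, 17]);
translate([968, 284, 382]) cube([76, 999, 17]);
translate([1096, 284, 382]) cube([76, 999, 17]);
translate([1224, 284, 382]) cube([76, 999, 17]);
translate([1352, 284, 382]) cube([76, 999, 17]);
translate([1480, 284, 382]) cube([76, 999, 17]);
translate([1608, 284, 382]) cube([76, 999, 17]);
translate([1736, 284, 382]) cube([76, 999, 17]);
translate([1864, 284, 382]) cube([76, 999, 17]);
translate([1992, 284, 382]) cube([76, 999, 17]);


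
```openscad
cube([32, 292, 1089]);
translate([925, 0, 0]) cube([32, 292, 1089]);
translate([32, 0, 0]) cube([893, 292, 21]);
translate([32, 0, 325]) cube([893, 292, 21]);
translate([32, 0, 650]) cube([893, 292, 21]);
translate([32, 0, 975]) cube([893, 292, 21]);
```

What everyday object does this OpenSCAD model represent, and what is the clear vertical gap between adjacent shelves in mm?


A bookshelf. The clear shelf gap is 304 mm.

Two tall side panels with 4 horizontal boards between them — a bookshelf. The first two shelf undersides are at z = 0 and z = 325; with shelf thickness 21, the clear gap is 325 − 0 − 21 = 304 mm.


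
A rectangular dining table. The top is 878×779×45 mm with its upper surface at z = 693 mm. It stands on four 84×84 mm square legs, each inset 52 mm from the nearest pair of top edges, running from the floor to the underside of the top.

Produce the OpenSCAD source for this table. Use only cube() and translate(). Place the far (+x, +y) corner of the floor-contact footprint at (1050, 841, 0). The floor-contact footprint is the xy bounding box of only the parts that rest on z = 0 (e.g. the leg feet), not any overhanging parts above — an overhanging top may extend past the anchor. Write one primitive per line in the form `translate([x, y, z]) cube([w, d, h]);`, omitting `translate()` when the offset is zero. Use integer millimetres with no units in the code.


translate([224, 114, 648]) cube([878, 779, 45]);
translate([276, 166, 0]) cube([84, 84, 648]);
translate([966, 166, 0]) cube([84, 84, 648]);
translate([276, 757, 0]) cube([84, 84, 648]);
translate([966, 757, 0]) cube([84, 84, 648]);


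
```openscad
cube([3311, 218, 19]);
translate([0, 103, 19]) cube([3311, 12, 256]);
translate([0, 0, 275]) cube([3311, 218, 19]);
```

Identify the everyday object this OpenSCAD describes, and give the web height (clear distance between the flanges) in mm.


An I-beam. The web height is 256 mm.

Two wide flanges with a thin centred web — an I-beam. Overall 294 mm minus two 19 mm flanges gives a web of 294 − 2·19 = 256 mm.


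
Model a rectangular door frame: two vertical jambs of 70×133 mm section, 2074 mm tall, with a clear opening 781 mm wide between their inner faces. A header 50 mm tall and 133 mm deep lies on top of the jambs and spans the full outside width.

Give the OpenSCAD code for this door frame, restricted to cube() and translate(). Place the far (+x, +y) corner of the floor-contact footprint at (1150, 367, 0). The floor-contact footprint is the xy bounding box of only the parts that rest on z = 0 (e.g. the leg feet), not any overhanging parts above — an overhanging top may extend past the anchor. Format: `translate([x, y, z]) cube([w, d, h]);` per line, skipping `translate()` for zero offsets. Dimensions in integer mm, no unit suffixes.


translate([229, 234, 0]) cube([70, 133, 2074]);
translate([1080, 234, 0]) cube([70, 133, 2074]);
translate([229, 234, 2074]) cube([921, 133, 50]);
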